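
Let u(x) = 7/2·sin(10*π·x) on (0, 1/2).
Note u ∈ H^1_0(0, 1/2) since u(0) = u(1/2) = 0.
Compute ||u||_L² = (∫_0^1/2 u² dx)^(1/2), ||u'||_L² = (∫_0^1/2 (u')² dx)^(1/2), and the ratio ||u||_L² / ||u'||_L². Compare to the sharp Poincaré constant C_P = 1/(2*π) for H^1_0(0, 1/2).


||u||_L² / ||u'||_L² = 1/(10*π) < C_P = 1/(2*π).

u(x) = 7/2·sin(10*π·x), so u'(x) = 35*π*cos(10*π*x).
Writing u(x) = A·sin(kπx/L) with A = 7/2 and k = 5, use ∫_0^L sin²(kπx/L) dx = L/2 and ∫_0^L cos²(kπx/L) dx = L/2.
u² = 49/4·sin²(10*π·x) and (u')² = 1225*π^2·cos²(10*π·x), and each of sin², cos² integrates to L/2 = 1/4 over (0, 1/2).
∫_0^1/2 u² dx = 49/16, so ||u||_L² = 7/4.
∫_0^1/2 (u')² dx = 1225*π^2/4, so ||u'||_L² = 35*π/2.
Ratio ||u||_L² / ||u'||_L² = 1/(10*π).
Sharp Poincaré constant on H^1_0(0, 1/2) is C_P = L/π = 1/(2*π), achieved by sin(2*π·x).
This is the k = 5 harmonic; the ratio L/(kπ) is strictly less than C_P = L/π, consistent with the sharp inequality ||u||_L² ≤ C_P ||u'||_L².


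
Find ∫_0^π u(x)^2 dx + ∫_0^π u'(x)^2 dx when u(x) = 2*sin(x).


||u||_{H^1(0,π)}^2 = 4*π

u'(x) = 2*cos(x).
Expand u² and (u')² and integrate term by term on (0, π), using: for integers n ≥ 1, ∫_0^π sin²(nx) dx = ∫_0^π cos²(nx) dx = π/2; for n ≠ n', ∫_0^π sin(nx)sin(n'x) dx = ∫_0^π cos(nx)cos(n'x) dx = 0; and by product-to-sum, ∫_0^π sin(nx)cos(n'x) dx = ½∫_0^π [sin((n+n')x) + sin((n−n')x)] dx, which is 0 when n+n' is even and 2n/(n²−n'²) when n+n' is odd (it need not vanish on (0, π)).
  u² squared terms: (2)²·∫sin(x)² dx = 4·π/2 = 2*π.
  So ∫_0^π u² dx = 2*π.
  (u')² squared terms: (2)²·∫cos(x)² dx = 4·π/2 = 2*π.
  So ∫_0^π (u')² dx = 2*π.
||u||_{H^1}^2 = (2*π) + (2*π) = 4*π.


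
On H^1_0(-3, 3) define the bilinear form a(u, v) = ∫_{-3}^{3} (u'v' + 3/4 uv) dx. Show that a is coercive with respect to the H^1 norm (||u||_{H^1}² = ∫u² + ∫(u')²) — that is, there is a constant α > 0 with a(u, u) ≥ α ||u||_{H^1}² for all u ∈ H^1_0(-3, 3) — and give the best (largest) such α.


α = (π^2 + 27)/(π^2 + 36)

Coercivity of a(·,·) on H^1_0(-3, 3) means a(u, u) ≥ α ||u||_{H^1}² for every u ∈ H^1_0.
The interval has length L = 6, and Poincaré/coercivity depend only on L. Here a(u, u) = ∫(u')² + (3/4)·∫u².
Here 0 < c = 3/4 < 1. The condition a(u,u) ≥ α||u||_{H^1}² reads (1−α)∫(u')² ≥ (α−c)∫u². Any admissible α is ≤ 1 (rapidly oscillating u have ∫u²/∫(u')² → 0), and α = 1 would force 0 ≥ (1−c)∫u², impossible since c < 1; so 1−α > 0. By the sharp Poincaré inequality on H^1_0 of an interval of length L, ∫(u')² ≥ (π/L)²∫u² with equality for the first sine mode sin(π(x−x₀)/L) (x₀ the left endpoint), so the inequality holds for all u iff (1−α)(π/L)² ≥ α − c, i.e. α ≤ ((π/L)² + c)/((π/L)² + 1) = (1 + c(L/π)²)/(1 + (L/π)²). With (π/L)² = π^2/36 and c = 3/4, the largest admissible constant is α = ((π/L)² + c)/((π/L)² + 1).
Simplifying, α = (π^2 + 27)/(π^2 + 36).


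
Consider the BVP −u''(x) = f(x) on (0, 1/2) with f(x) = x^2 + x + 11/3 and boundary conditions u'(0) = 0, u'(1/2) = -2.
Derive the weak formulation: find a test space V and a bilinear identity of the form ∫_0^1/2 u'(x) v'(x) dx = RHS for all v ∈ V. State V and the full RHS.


V = H^1(0, 1/2) (v unrestricted at boundary; u is determined up to an additive constant); weak form: ∫_0^1/2 u'v' dx = ∫_0^1/2 (x^2 + x + 11/3) v dx − 2·v(1/2) for all v ∈ V.

Multiply both sides by a test function v and integrate from 0 to 1/2:
  ∫_0^1/2 −u''(x) v(x) dx = ∫_0^1/2 f(x) v(x) dx.
Integrate the LHS by parts once:
  ∫_0^1/2 −u'' v dx = −[u'(x) v(x)]_0^1/2 + ∫_0^1/2 u'(x) v'(x) dx.
Thus ∫_0^1/2 u'(x) v'(x) dx = ∫_0^1/2 f(x) v(x) dx + [u'(x) v(x)]_0^1/2.
Choose V so that boundary terms are either known or forced to vanish.
u has inhomogeneous Neumann u'(0) = 0, u'(1/2) = -2. [u' v]_0^1/2 = (-2)·v(1/2) − (0)·v(0) = − 2·v(1/2). Take V = H^1(0, 1/2); boundary term becomes part of RHS.
Weak formulation: find u (satisfying any essential BC) such that ∫_0^1/2 u'(x) v'(x) dx = ∫_0^1/2 f v dx − 2·v(1/2) for all v ∈ V (Neumann data are natural BCs: they enter the RHS as boundary terms).
Substituting f(x) = x^2 + x + 11/3, the right-hand side is ∫_0^1/2 (x^2 + x + 11/3) v dx − 2·v(1/2).
Compatibility check (pure Neumann): taking v ≡ 1 ∈ V gives 0 = ∫_0^1/2 f dx + (-2) − (0), i.e. ∫_0^1/2 f dx must equal u'(0) − u'(1/2) = 2. Indeed ∫_0^1/2 (x^2 + x + 11/3) dx = 2, so the data are compatible. The solution is then unique only up to an additive constant (fix it e.g. by requiring ∫_0^1/2 u dx = 0).


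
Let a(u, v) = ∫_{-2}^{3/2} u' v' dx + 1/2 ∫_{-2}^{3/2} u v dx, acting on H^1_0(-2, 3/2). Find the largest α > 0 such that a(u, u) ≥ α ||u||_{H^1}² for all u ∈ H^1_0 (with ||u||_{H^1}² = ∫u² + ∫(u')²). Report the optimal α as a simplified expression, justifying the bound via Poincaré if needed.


α = (49 + 8*π^2)/(2*(4*π^2 + 49))

Coercivity of a(·,·) on H^1_0(-2, 3/2) means a(u, u) ≥ α ||u||_{H^1}² for every u ∈ H^1_0.
The interval has length L = 7/2, and Poincaré/coercivity depend only on L. Here a(u, u) = ∫(u')² + (1/2)·∫u².
Here 0 < c = 1/2 < 1. The condition a(u,u) ≥ α||u||_{H^1}² reads (1−α)∫(u')² ≥ (α−c)∫u². Any admissible α is ≤ 1 (rapidly oscillating u have ∫u²/∫(u')² → 0), and α = 1 would force 0 ≥ (1−c)∫u², impossible since c < 1; so 1−α > 0. By the sharp Poincaré inequality on H^1_0 of an interval of length L, ∫(u')² ≥ (π/L)²∫u² with equality for the first sine mode sin(π(x−x₀)/L) (x₀ the left endpoint), so the inequality holds for all u iff (1−α)(π/L)² ≥ α − c, i.e. α ≤ ((π/L)² + c)/((π/L)² + 1) = (1 + c(L/π)²)/(1 + (L/π)²). With (π/L)² = 4*π^2/49 and c = 1/2, the largest admissible constant is α = ((π/L)² + c)/((π/L)² + 1).
Simplifying, α = (49 + 8*π^2)/(2*(4*π^2 + 49)).


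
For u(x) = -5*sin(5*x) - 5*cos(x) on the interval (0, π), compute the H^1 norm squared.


||u||_{H^1(0,π)}^2 = 350*π

u'(x) = 5*sin(x) - 25*cos(5*x).
Expand u² and (u')² and integrate term by term on (0, π), using: for integers n ≥ 1, ∫_0^π sin²(nx) dx = ∫_0^π cos²(nx) dx = π/2; for n ≠ n', ∫_0^π sin(nx)sin(n'x) dx = ∫_0^π cos(nx)cos(n'x) dx = 0; and by product-to-sum, ∫_0^π sin(nx)cos(n'x) dx = ½∫_0^π [sin((n+n')x) + sin((n−n')x)] dx, which is 0 when n+n' is even and 2n/(n²−n'²) when n+n' is odd (it need not vanish on (0, π)).
  u² squared terms: (-5)²·∫cos(x)² dx = 25·π/2 = 25*π/2;  (-5)²·∫sin(5x)² dx = 25·π/2 = 25*π/2.
  u² cross terms: 2·(-5)·(-5)·∫cos(x)·sin(5x) dx = 50·(0) = 0.
  So ∫_0^π u² dx = 25*π/2 + 25*π/2 + 0 = 25*π.
  (u')² squared terms: (-25)²·∫cos(5x)² dx = 625·π/2 = 625*π/2;  (5)²·∫sin(x)² dx = 25·π/2 = 25*π/2.
  (u')² cross terms: 2·(-25)·(5)·∫cos(5x)·sin(x) dx = -250·(0) = 0.
  So ∫_0^π (u')² dx = 625*π/2 + 25*π/2 + 0 = 325*π.
||u||_{H^1}^2 = (25*π) + (325*π) = 350*π.


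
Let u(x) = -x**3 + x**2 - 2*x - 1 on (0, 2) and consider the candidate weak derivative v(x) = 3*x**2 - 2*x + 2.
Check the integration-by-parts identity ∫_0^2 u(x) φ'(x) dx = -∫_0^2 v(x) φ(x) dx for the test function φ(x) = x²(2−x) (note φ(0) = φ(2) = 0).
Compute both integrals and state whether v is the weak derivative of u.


LHS = 88/15, RHS = -88/15. No, v is not the weak derivative of u.

u(x) = -x**3 + x**2 - 2*x - 1, classical derivative u'(x) = -3*x**2 + 2*x - 2.
φ(x) = x²(2−x), so φ'(x) = x*(4 - 3*x).
Note φ(0) = φ(2) = 0, so the boundary term u·φ vanishes.
LHS = ∫_0^2 u(x) φ'(x) dx = ∫_0^2 (3*x^5 - 7*x^4 + 10*x^3 - 5*x^2 - 4*x) dx. Term by term:
  ∫_0^2 3*x^5 dx = 32;  ∫_0^2 -7*x^4 dx = -224/5;  ∫_0^2 10*x^3 dx = 40;
  ∫_0^2 -5*x^2 dx = -40/3;  ∫_0^2 -4*x dx = -8.
Sum: 32 − 224/5 + 40 − 40/3 − 8 = 88/15.
So LHS = 88/15.
∫_0^2 v(x) φ(x) dx = ∫_0^2 (-3*x^5 + 8*x^4 - 6*x^3 + 4*x^2) dx. Term by term:
  ∫_0^2 -3*x^5 dx = -32;  ∫_0^2 8*x^4 dx = 256/5;  ∫_0^2 -6*x^3 dx = -24;
  ∫_0^2 4*x^2 dx = 32/3.
Sum: -32 + 256/5 − 24 + 32/3 = 88/15.
So RHS = -∫_0^2 v(x) φ(x) dx = -88/15.
LHS − RHS = 176/15 ≠ 0, so the identity fails.
(For a valid weak derivative the identity must hold for EVERY test function, in particular this one. The failure shows v is NOT the weak derivative of u.)
Correct weak derivative would be u'(x) = -3*x**2 + 2*x - 2.


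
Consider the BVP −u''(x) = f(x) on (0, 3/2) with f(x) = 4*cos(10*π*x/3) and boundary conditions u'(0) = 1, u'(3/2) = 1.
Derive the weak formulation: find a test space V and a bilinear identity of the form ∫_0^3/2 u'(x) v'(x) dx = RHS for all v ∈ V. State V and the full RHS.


V = H^1(0, 3/2) (v unrestricted at boundary; u is determined up to an additive constant); weak form: ∫_0^3/2 u'v' dx = ∫_0^3/2 (4*cos(10*π*x/3)) v dx + v(3/2) − v(0) for all v ∈ V.

Multiply both sides by a test function v and integrate from 0 to 3/2:
  ∫_0^3/2 −u''(x) v(x) dx = ∫_0^3/2 f(x) v(x) dx.
Integrate the LHS by parts once:
  ∫_0^3/2 −u'' v dx = −[u'(x) v(x)]_0^3/2 + ∫_0^3/2 u'(x) v'(x) dx.
Thus ∫_0^3/2 u'(x) v'(x) dx = ∫_0^3/2 f(x) v(x) dx + [u'(x) v(x)]_0^3/2.
Choose V so that boundary terms are either known or forced to vanish.
u has inhomogeneous Neumann u'(0) = 1, u'(3/2) = 1. [u' v]_0^3/2 = (1)·v(3/2) − (1)·v(0) = v(3/2) − v(0). Take V = H^1(0, 3/2); boundary term becomes part of RHS.
Weak formulation: find u (satisfying any essential BC) such that ∫_0^3/2 u'(x) v'(x) dx = ∫_0^3/2 f v dx + v(3/2) − v(0) for all v ∈ V (Neumann data are natural BCs: they enter the RHS as boundary terms).
Substituting f(x) = 4*cos(10*π*x/3), the right-hand side is ∫_0^3/2 (4*cos(10*π*x/3)) v dx + v(3/2) − v(0).
Compatibility check (pure Neumann): taking v ≡ 1 ∈ V gives 0 = ∫_0^3/2 f dx + (1) − (1), i.e. ∫_0^3/2 f dx must equal u'(0) − u'(3/2) = 0. Indeed ∫_0^3/2 (4*cos(10*π*x/3)) dx = 0, so the data are compatible. The solution is then unique only up to an additive constant (fix it e.g. by requiring ∫_0^3/2 u dx = 0).


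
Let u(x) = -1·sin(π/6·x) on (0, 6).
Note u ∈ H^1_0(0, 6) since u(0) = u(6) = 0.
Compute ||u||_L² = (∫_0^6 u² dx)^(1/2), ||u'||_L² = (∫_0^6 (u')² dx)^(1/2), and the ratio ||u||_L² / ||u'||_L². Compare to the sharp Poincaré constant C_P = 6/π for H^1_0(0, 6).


||u||_L² / ||u'||_L² = 6/π = C_P.

u(x) = -1·sin(π/6·x), so u'(x) = -π*cos(π*x/6)/6.
Writing u(x) = A·sin(kπx/L) with A = -1 and k = 1, use ∫_0^L sin²(kπx/L) dx = L/2 and ∫_0^L cos²(kπx/L) dx = L/2.
u² = 1·sin²(π/6·x) and (u')² = π^2/36·cos²(π/6·x), and each of sin², cos² integrates to L/2 = 3 over (0, 6).
∫_0^6 u² dx = 3, so ||u||_L² = sqrt(3).
∫_0^6 (u')² dx = π^2/12, so ||u'||_L² = sqrt(3)*π/6.
Ratio ||u||_L² / ||u'||_L² = 6/π.
Sharp Poincaré constant on H^1_0(0, 6) is C_P = L/π = 6/π, achieved by sin(π/6·x).
This is the k = 1 eigenfunction (up to amplitude), so the ratio equals the sharp Poincaré constant exactly.


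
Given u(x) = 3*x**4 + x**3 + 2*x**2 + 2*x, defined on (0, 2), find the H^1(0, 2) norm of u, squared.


||u||_{H^1}^2 = 198872/35

The H^1 norm (squared) on an interval (0, L) is
  ||u||_{H^1}^2 = ∫_0^L u(x)^2 dx + ∫_0^L u'(x)^2 dx.
Compute u'(x) = 12*x**3 + 3*x**2 + 4*x + 2.
Then u(x)^2 = 9*x**8 + 6*x**7 + 13*x**6 + 16*x**5 + 8*x**4 + 8*x**3 + 4*x**2 and u'(x)^2 = 144*x**6 + 72*x**5 + 105*x**4 + 72*x**3 + 28*x**2 + 16*x + 4.
Integrate each monomial from 0 to 2 using ∫_0^2 c·x^n dx = c·2^(n+1)/(n+1):
  ∫_0^2 u(x)^2 dx = ∫_0^2 (9*x^8 + 6*x^7 + 13*x^6 + 16*x^5 + 8*x^4 + 8*x^3 + 4*x^2) dx. Term by term:
    ∫_0^2 9*x^8 dx = 512;  ∫_0^2 6*x^7 dx = 192;  ∫_0^2 13*x^6 dx = 1664/7;
    ∫_0^2 16*x^5 dx = 512/3;  ∫_0^2 8*x^4 dx = 256/5;  ∫_0^2 8*x^3 dx = 32;
    ∫_0^2 4*x^2 dx = 32/3.
  Sum: 512 + 192 + 1664/7 + 512/3 + 256/5 + 32 + 32/3 = 126656/105.
  ∫_0^2 u'(x)^2 dx = ∫_0^2 (144*x^6 + 72*x^5 + 105*x^4 + 72*x^3 + 28*x^2 + 16*x + 4) dx. Term by term:
    ∫_0^2 144*x^6 dx = 18432/7;  ∫_0^2 72*x^5 dx = 768;  ∫_0^2 105*x^4 dx = 672;
    ∫_0^2 72*x^3 dx = 288;  ∫_0^2 28*x^2 dx = 224/3;  ∫_0^2 16*x dx = 32;
    ∫_0^2 4 dx = 8.
  Sum: 18432/7 + 768 + 672 + 288 + 224/3 + 32 + 8 = 93992/21.
Adding: ||u||_{H^1}^2 = 126656/105 + 93992/21 = 198872/35.


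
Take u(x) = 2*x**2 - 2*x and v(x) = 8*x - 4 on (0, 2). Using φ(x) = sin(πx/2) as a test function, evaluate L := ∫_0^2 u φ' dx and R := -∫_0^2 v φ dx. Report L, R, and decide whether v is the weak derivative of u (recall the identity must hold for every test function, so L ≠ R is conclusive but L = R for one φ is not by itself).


LHS = -8/π, RHS = -16/π. No, v is not the weak derivative of u.

u(x) = 2*x**2 - 2*x, classical derivative u'(x) = 4*x - 2.
φ(x) = sin(πx/2), so φ'(x) = π*cos(π*x/2)/2.
Note φ(0) = φ(2) = 0, so the boundary term u·φ vanishes.
LHS = ∫_0^2 u(x) φ'(x) dx = ∫_0^2 (π*x^2*cos(π*x/2) - π*x*cos(π*x/2)) dx. Term by term:
  ∫_0^2 π*x^2*cos(π*x/2) dx = -16/π;  ∫_0^2 -π*x*cos(π*x/2) dx = 8/π.
Sum: -16/π + 8/π = -8/π.
So LHS = -8/π.
∫_0^2 v(x) φ(x) dx = ∫_0^2 (8*x*sin(π*x/2) - 4*sin(π*x/2)) dx. Term by term:
  ∫_0^2 -4*sin(π*x/2) dx = -16/π;  ∫_0^2 8*x*sin(π*x/2) dx = 32/π.
Sum: -16/π + 32/π = 16/π.
So RHS = -∫_0^2 v(x) φ(x) dx = -16/π.
LHS − RHS = 8/π ≠ 0, so the identity fails.
(For a valid weak derivative the identity must hold for EVERY test function, in particular this one. The failure shows v is NOT the weak derivative of u.)
Correct weak derivative would be u'(x) = 4*x - 2.


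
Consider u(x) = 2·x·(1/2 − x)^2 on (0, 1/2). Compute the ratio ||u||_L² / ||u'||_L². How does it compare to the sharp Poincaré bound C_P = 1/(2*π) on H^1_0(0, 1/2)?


||u||_L² / ||u'||_L² = sqrt(14)/28 < C_P = 1/(2*π).

u(x) = 2·x·(1/2 − x)^2, so u'(x) = (x - 1/2)*(6*x - 1).
u(x) = 2·x·(1/2 − x)^2 vanishes at x = 0 and x = 1/2, so u ∈ H^1_0(0, 1/2). Differentiate via the product rule and integrate the resulting polynomials term by term.
  ∫_0^1/2 u² dx = ∫_0^1/2 (4*x^6 - 8*x^5 + 6*x^4 - 2*x^3 + x^2/4) dx. Term by term:
    ∫_0^1/2 4*x^6 dx = 1/224;  ∫_0^1/2 -8*x^5 dx = -1/48;  ∫_0^1/2 6*x^4 dx = 3/80;
    ∫_0^1/2 -2*x^3 dx = -1/32;  ∫_0^1/2 x^2/4 dx = 1/96.
  Sum: 1/224 − 1/48 + 3/80 − 1/32 + 1/96 = 1/3360.
  ∫_0^1/2 (u')² dx = ∫_0^1/2 (36*x^4 - 48*x^3 + 22*x^2 - 4*x + 1/4) dx. Term by term:
    ∫_0^1/2 36*x^4 dx = 9/40;  ∫_0^1/2 -48*x^3 dx = -3/4;  ∫_0^1/2 22*x^2 dx = 11/12;
    ∫_0^1/2 -4*x dx = -1/2;  ∫_0^1/2 1/4 dx = 1/8.
  Sum: 9/40 − 3/4 + 11/12 − 1/2 + 1/8 = 1/60.
∫_0^1/2 u² dx = 1/3360, so ||u||_L² = sqrt(210)/840.
∫_0^1/2 (u')² dx = 1/60, so ||u'||_L² = sqrt(15)/30.
Ratio ||u||_L² / ||u'||_L² = sqrt(14)/28.
Sharp Poincaré constant on H^1_0(0, 1/2) is C_P = L/π = 1/(2*π), achieved by sin(2*π·x).
A polynomial bump cannot attain the sharp Poincaré constant (only the first sine eigenfunction does), so the ratio is strictly less than C_P, consistent with ||u||_L² ≤ C_P ||u'||_L².


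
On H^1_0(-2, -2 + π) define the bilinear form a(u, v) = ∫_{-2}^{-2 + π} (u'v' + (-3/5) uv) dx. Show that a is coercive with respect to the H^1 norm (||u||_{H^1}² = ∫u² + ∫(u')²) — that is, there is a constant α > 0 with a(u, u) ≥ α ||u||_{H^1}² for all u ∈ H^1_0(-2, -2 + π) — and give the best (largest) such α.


α = 1/5

Coercivity of a(·,·) on H^1_0(-2, -2 + π) means a(u, u) ≥ α ||u||_{H^1}² for every u ∈ H^1_0.
The interval has length L = π, and Poincaré/coercivity depend only on L. Here a(u, u) = ∫(u')² + (-3/5)·∫u².
Here c = -3/5 < 0 with |c| < (π/L)² = 1, so coercivity still holds. The condition a(u,u) ≥ α||u||_{H^1}² reads (1−α)∫(u')² ≥ (α−c)∫u². Any admissible α is ≤ 1 (rapidly oscillating u have ∫u²/∫(u')² → 0), and α = 1 would force 0 ≥ (1−c)∫u², impossible since c < 1; so 1−α > 0. By the sharp Poincaré inequality on H^1_0 of an interval of length L, ∫(u')² ≥ (π/L)²∫u² with equality for the first sine mode sin(π(x−x₀)/L) (x₀ the left endpoint), so the inequality holds for all u iff (1−α)(π/L)² ≥ α − c, i.e. α ≤ ((π/L)² + c)/((π/L)² + 1) = (1 + c(L/π)²)/(1 + (L/π)²). (Direct route, valid since c ≤ 0: Poincaré gives c∫u² ≥ c(L/π)²∫(u')², so a(u,u) ≥ (1 + c(L/π)²)∫(u')², while ||u||_{H^1}² ≤ (1 + (L/π)²)∫(u')²; dividing yields the same α.) With (π/L)² = 1 and c = -3/5, the largest admissible constant is α = ((π/L)² + c)/((π/L)² + 1).
Simplifying, α = 1/5.


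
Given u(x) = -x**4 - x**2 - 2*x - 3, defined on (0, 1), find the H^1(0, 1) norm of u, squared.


||u||_{H^1}^2 = 12794/315

The H^1 norm (squared) on an interval (0, L) is
  ||u||_{H^1}^2 = ∫_0^L u(x)^2 dx + ∫_0^L u'(x)^2 dx.
Compute u'(x) = -4*x**3 - 2*x - 2.
Then u(x)^2 = x**8 + 2*x**6 + 4*x**5 + 7*x**4 + 4*x**3 + 10*x**2 + 12*x + 9 and u'(x)^2 = 16*x**6 + 16*x**4 + 16*x**3 + 4*x**2 + 8*x + 4.
Integrate each monomial from 0 to 1 using ∫_0^1 c·x^n dx = c·1^(n+1)/(n+1):
  ∫_0^1 u(x)^2 dx = ∫_0^1 (x^8 + 2*x^6 + 4*x^5 + 7*x^4 + 4*x^3 + 10*x^2 + 12*x + 9) dx. Term by term:
    ∫_0^1 x^8 dx = 1/9;  ∫_0^1 2*x^6 dx = 2/7;  ∫_0^1 4*x^5 dx = 2/3;
    ∫_0^1 7*x^4 dx = 7/5;  ∫_0^1 4*x^3 dx = 1;  ∫_0^1 10*x^2 dx = 10/3;
    ∫_0^1 12*x dx = 6;  ∫_0^1 9 dx = 9.
  Sum: 1/9 + 2/7 + 2/3 + 7/5 + 1 + 10/3 + 6 + 9 = 6866/315.
  ∫_0^1 u'(x)^2 dx = ∫_0^1 (16*x^6 + 16*x^4 + 16*x^3 + 4*x^2 + 8*x + 4) dx. Term by term:
    ∫_0^1 16*x^6 dx = 16/7;  ∫_0^1 16*x^4 dx = 16/5;  ∫_0^1 16*x^3 dx = 4;
    ∫_0^1 4*x^2 dx = 4/3;  ∫_0^1 8*x dx = 4;  ∫_0^1 4 dx = 4.
  Sum: 16/7 + 16/5 + 4 + 4/3 + 4 + 4 = 1976/105.
Adding: ||u||_{H^1}^2 = 6866/315 + 1976/105 = 12794/315.


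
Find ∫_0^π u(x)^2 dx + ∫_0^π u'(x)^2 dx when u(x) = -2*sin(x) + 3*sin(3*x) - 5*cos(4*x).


||u||_{H^1(0,π)}^2 = 8228/21 + 523*π/2

u'(x) = 20*sin(4*x) - 2*cos(x) + 9*cos(3*x).
Expand u² and (u')² and integrate term by term on (0, π), using: for integers n ≥ 1, ∫_0^π sin²(nx) dx = ∫_0^π cos²(nx) dx = π/2; for n ≠ n', ∫_0^π sin(nx)sin(n'x) dx = ∫_0^π cos(nx)cos(n'x) dx = 0; and by product-to-sum, ∫_0^π sin(nx)cos(n'x) dx = ½∫_0^π [sin((n+n')x) + sin((n−n')x)] dx, which is 0 when n+n' is even and 2n/(n²−n'²) when n+n' is odd (it need not vanish on (0, π)).
  u² squared terms: (-5)²·∫cos(4x)² dx = 25·π/2 = 25*π/2;  (-2)²·∫sin(x)² dx = 4·π/2 = 2*π;  (3)²·∫sin(3x)² dx = 9·π/2 = 9*π/2.
  u² cross terms: 2·(-5)·(-2)·∫cos(4x)·sin(x) dx = 20·(-2/15) = -8/3;  2·(-5)·(3)·∫cos(4x)·sin(3x) dx = -30·(-6/7) = 180/7;  2·(-2)·(3)·∫sin(x)·sin(3x) dx = -12·(0) = 0.
  So ∫_0^π u² dx = 25*π/2 + 2*π + 9*π/2 − 8/3 + 180/7 + 0 = 484/21 + 19*π.
  (u')² squared terms: (-2)²·∫cos(x)² dx = 4·π/2 = 2*π;  (9)²·∫cos(3x)² dx = 81·π/2 = 81*π/2;  (20)²·∫sin(4x)² dx = 400·π/2 = 200*π.
  (u')² cross terms: 2·(-2)·(9)·∫cos(x)·cos(3x) dx = -36·(0) = 0;  2·(-2)·(20)·∫cos(x)·sin(4x) dx = -80·(8/15) = -128/3;  2·(9)·(20)·∫cos(3x)·sin(4x) dx = 360·(8/7) = 2880/7.
  So ∫_0^π (u')² dx = 2*π + 81*π/2 + 200*π + 0 − 128/3 + 2880/7 = 7744/21 + 485*π/2.
||u||_{H^1}^2 = (484/21 + 19*π) + (7744/21 + 485*π/2) = 8228/21 + 523*π/2.


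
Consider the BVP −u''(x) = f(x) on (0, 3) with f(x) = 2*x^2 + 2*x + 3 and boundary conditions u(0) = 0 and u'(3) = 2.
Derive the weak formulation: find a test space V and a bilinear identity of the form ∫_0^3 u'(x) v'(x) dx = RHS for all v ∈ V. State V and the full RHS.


V = {v ∈ H^1(0, 3) : v(0) = 0} (test functions vanish at x = 0 where u is specified); weak form: ∫_0^3 u'v' dx = ∫_0^3 (2*x^2 + 2*x + 3) v dx + 2·v(3) for all v ∈ V.

Multiply both sides by a test function v and integrate from 0 to 3:
  ∫_0^3 −u''(x) v(x) dx = ∫_0^3 f(x) v(x) dx.
Integrate the LHS by parts once:
  ∫_0^3 −u'' v dx = −[u'(x) v(x)]_0^3 + ∫_0^3 u'(x) v'(x) dx.
Thus ∫_0^3 u'(x) v'(x) dx = ∫_0^3 f(x) v(x) dx + [u'(x) v(x)]_0^3.
Choose V so that boundary terms are either known or forced to vanish.
Mixed BC: u(0) = 0 (Dirichlet) and u'(3) = 2 (Neumann). Define V = {v ∈ H^1(0, 3) : v(0) = 0}. Then [u' v]_0^3 = u'(3)·v(3) − u'(0)·0 = 2·v(3).
Weak formulation: find u (satisfying any essential BC) such that ∫_0^3 u'(x) v'(x) dx = ∫_0^3 f v dx + 2·v(3) for all v ∈ V (Dirichlet at 0 absorbed into V; Neumann datum at x = 3 contributes the boundary term).
Substituting f(x) = 2*x^2 + 2*x + 3, the right-hand side is ∫_0^3 (2*x^2 + 2*x + 3) v dx + 2·v(3).


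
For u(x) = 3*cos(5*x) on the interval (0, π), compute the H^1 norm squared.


||u||_{H^1(0,π)}^2 = 117*π

u'(x) = -15*sin(5*x).
Expand u² and (u')² and integrate term by term on (0, π), using: for integers n ≥ 1, ∫_0^π sin²(nx) dx = ∫_0^π cos²(nx) dx = π/2; for n ≠ n', ∫_0^π sin(nx)sin(n'x) dx = ∫_0^π cos(nx)cos(n'x) dx = 0; and by product-to-sum, ∫_0^π sin(nx)cos(n'x) dx = ½∫_0^π [sin((n+n')x) + sin((n−n')x)] dx, which is 0 when n+n' is even and 2n/(n²−n'²) when n+n' is odd (it need not vanish on (0, π)).
  u² squared terms: (3)²·∫cos(5x)² dx = 9·π/2 = 9*π/2.
  So ∫_0^π u² dx = 9*π/2.
  (u')² squared terms: (-15)²·∫sin(5x)² dx = 225·π/2 = 225*π/2.
  So ∫_0^π (u')² dx = 225*π/2.
||u||_{H^1}^2 = (9*π/2) + (225*π/2) = 117*π.


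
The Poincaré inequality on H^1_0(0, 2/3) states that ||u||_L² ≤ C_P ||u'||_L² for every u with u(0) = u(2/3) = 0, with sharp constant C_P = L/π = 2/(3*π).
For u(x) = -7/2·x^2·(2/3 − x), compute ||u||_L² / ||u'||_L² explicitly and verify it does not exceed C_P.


||u||_L² / ||u'||_L² = sqrt(14)/21 < C_P = 2/(3*π).

u(x) = -7/2·x^2·(2/3 − x), so u'(x) = 7*x*(9*x - 4)/6.
u(x) = -7/2·x^2·(2/3 − x) vanishes at x = 0 and x = 2/3, so u ∈ H^1_0(0, 2/3). Differentiate via the product rule and integrate the resulting polynomials term by term.
  ∫_0^2/3 u² dx = ∫_0^2/3 (49*x^6/4 - 49*x^5/3 + 49*x^4/9) dx. Term by term:
    ∫_0^2/3 49*x^6/4 dx = 224/2187;  ∫_0^2/3 -49*x^5/3 dx = -1568/6561;  ∫_0^2/3 49*x^4/9 dx = 1568/10935.
  Sum: 224/2187 − 1568/6561 + 1568/10935 = 224/32805.
  ∫_0^2/3 (u')² dx = ∫_0^2/3 (441*x^4/4 - 98*x^3 + 196*x^2/9) dx. Term by term:
    ∫_0^2/3 441*x^4/4 dx = 392/135;  ∫_0^2/3 -98*x^3 dx = -392/81;  ∫_0^2/3 196*x^2/9 dx = 1568/729.
  Sum: 392/135 − 392/81 + 1568/729 = 784/3645.
∫_0^2/3 u² dx = 224/32805, so ||u||_L² = 4*sqrt(70)/405.
∫_0^2/3 (u')² dx = 784/3645, so ||u'||_L² = 28*sqrt(5)/135.
Ratio ||u||_L² / ||u'||_L² = sqrt(14)/21.
Sharp Poincaré constant on H^1_0(0, 2/3) is C_P = L/π = 2/(3*π), achieved by sin(3*π/2·x).
A polynomial bump cannot attain the sharp Poincaré constant (only the first sine eigenfunction does), so the ratio is strictly less than C_P, consistent with ||u||_L² ≤ C_P ||u'||_L².


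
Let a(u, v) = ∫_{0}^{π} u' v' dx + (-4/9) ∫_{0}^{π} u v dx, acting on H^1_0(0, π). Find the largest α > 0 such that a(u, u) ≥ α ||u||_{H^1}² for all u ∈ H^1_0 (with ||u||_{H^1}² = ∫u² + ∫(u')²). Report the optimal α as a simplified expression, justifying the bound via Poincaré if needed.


α = 5/18

Coercivity of a(·,·) on H^1_0(0, π) means a(u, u) ≥ α ||u||_{H^1}² for every u ∈ H^1_0.
The interval has length L = π, and Poincaré/coercivity depend only on L. Here a(u, u) = ∫(u')² + (-4/9)·∫u².
Here c = -4/9 < 0 with |c| < (π/L)² = 1, so coercivity still holds. The condition a(u,u) ≥ α||u||_{H^1}² reads (1−α)∫(u')² ≥ (α−c)∫u². Any admissible α is ≤ 1 (rapidly oscillating u have ∫u²/∫(u')² → 0), and α = 1 would force 0 ≥ (1−c)∫u², impossible since c < 1; so 1−α > 0. By the sharp Poincaré inequality on H^1_0 of an interval of length L, ∫(u')² ≥ (π/L)²∫u² with equality for the first sine mode sin(π(x−x₀)/L) (x₀ the left endpoint), so the inequality holds for all u iff (1−α)(π/L)² ≥ α − c, i.e. α ≤ ((π/L)² + c)/((π/L)² + 1) = (1 + c(L/π)²)/(1 + (L/π)²). (Direct route, valid since c ≤ 0: Poincaré gives c∫u² ≥ c(L/π)²∫(u')², so a(u,u) ≥ (1 + c(L/π)²)∫(u')², while ||u||_{H^1}² ≤ (1 + (L/π)²)∫(u')²; dividing yields the same α.) With (π/L)² = 1 and c = -4/9, the largest admissible constant is α = ((π/L)² + c)/((π/L)² + 1).
Simplifying, α = 5/18.


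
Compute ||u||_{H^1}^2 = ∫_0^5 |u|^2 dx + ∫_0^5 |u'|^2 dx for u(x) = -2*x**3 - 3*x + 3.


||u||_{H^1}^2 = 521555/7

The H^1 norm (squared) on an interval (0, L) is
  ||u||_{H^1}^2 = ∫_0^L u(x)^2 dx + ∫_0^L u'(x)^2 dx.
Compute u'(x) = -6*x**2 - 3.
Then u(x)^2 = 4*x**6 + 12*x**4 - 12*x**3 + 9*x**2 - 18*x + 9 and u'(x)^2 = 36*x**4 + 36*x**2 + 9.
Integrate each monomial from 0 to 5 using ∫_0^5 c·x^n dx = c·5^(n+1)/(n+1):
  ∫_0^5 u(x)^2 dx = ∫_0^5 (4*x^6 + 12*x^4 - 12*x^3 + 9*x^2 - 18*x + 9) dx. Term by term:
    ∫_0^5 4*x^6 dx = 312500/7;  ∫_0^5 12*x^4 dx = 7500;  ∫_0^5 -12*x^3 dx = -1875;
    ∫_0^5 9*x^2 dx = 375;  ∫_0^5 -18*x dx = -225;  ∫_0^5 9 dx = 45.
  Sum: 312500/7 + 7500 − 1875 + 375 − 225 + 45 = 353240/7.
  ∫_0^5 u'(x)^2 dx = ∫_0^5 (36*x^4 + 36*x^2 + 9) dx. Term by term:
    ∫_0^5 36*x^4 dx = 22500;  ∫_0^5 36*x^2 dx = 1500;  ∫_0^5 9 dx = 45.
  Sum: 22500 + 1500 + 45 = 24045.
Adding: ||u||_{H^1}^2 = 353240/7 + 24045 = 521555/7.


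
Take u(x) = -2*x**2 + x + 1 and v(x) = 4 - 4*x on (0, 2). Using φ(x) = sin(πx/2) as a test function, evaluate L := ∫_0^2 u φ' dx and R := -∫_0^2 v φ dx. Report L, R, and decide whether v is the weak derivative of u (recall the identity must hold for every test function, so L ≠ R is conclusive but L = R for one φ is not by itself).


LHS = 12/π, RHS = 0. No, v is not the weak derivative of u.

u(x) = -2*x**2 + x + 1, classical derivative u'(x) = 1 - 4*x.
φ(x) = sin(πx/2), so φ'(x) = π*cos(π*x/2)/2.
Note φ(0) = φ(2) = 0, so the boundary term u·φ vanishes.
LHS = ∫_0^2 u(x) φ'(x) dx = ∫_0^2 (-π*x^2*cos(π*x/2) + π*x*cos(π*x/2)/2 + π*cos(π*x/2)/2) dx. Term by term:
  ∫_0^2 π*cos(π*x/2)/2 dx = 0;  ∫_0^2 π*x*cos(π*x/2)/2 dx = -4/π;  ∫_0^2 -π*x^2*cos(π*x/2) dx = 16/π.
Sum: 0 − 4/π + 16/π = 12/π.
So LHS = 12/π.
∫_0^2 v(x) φ(x) dx = ∫_0^2 (-4*x*sin(π*x/2) + 4*sin(π*x/2)) dx. Term by term:
  ∫_0^2 4*sin(π*x/2) dx = 16/π;  ∫_0^2 -4*x*sin(π*x/2) dx = -16/π.
Sum: 16/π − 16/π = 0.
So RHS = -∫_0^2 v(x) φ(x) dx = 0.
LHS − RHS = 12/π ≠ 0, so the identity fails.
(For a valid weak derivative the identity must hold for EVERY test function, in particular this one. The failure shows v is NOT the weak derivative of u.)
Correct weak derivative would be u'(x) = 1 - 4*x.


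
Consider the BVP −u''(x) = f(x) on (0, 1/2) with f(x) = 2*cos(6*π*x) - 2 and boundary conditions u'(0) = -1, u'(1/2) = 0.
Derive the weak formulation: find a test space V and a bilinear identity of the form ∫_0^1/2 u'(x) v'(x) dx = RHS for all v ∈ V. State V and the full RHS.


V = H^1(0, 1/2) (v unrestricted at boundary; u is determined up to an additive constant); weak form: ∫_0^1/2 u'v' dx = ∫_0^1/2 (2*cos(6*π*x) - 2) v dx + v(0) for all v ∈ V.

Multiply both sides by a test function v and integrate from 0 to 1/2:
  ∫_0^1/2 −u''(x) v(x) dx = ∫_0^1/2 f(x) v(x) dx.
Integrate the LHS by parts once:
  ∫_0^1/2 −u'' v dx = −[u'(x) v(x)]_0^1/2 + ∫_0^1/2 u'(x) v'(x) dx.
Thus ∫_0^1/2 u'(x) v'(x) dx = ∫_0^1/2 f(x) v(x) dx + [u'(x) v(x)]_0^1/2.
Choose V so that boundary terms are either known or forced to vanish.
u has inhomogeneous Neumann u'(0) = -1, u'(1/2) = 0. [u' v]_0^1/2 = (0)·v(1/2) − (-1)·v(0) = v(0). Take V = H^1(0, 1/2); boundary term becomes part of RHS.
Weak formulation: find u (satisfying any essential BC) such that ∫_0^1/2 u'(x) v'(x) dx = ∫_0^1/2 f v dx + v(0) for all v ∈ V (Neumann data are natural BCs: they enter the RHS as boundary terms).
Substituting f(x) = 2*cos(6*π*x) - 2, the right-hand side is ∫_0^1/2 (2*cos(6*π*x) - 2) v dx + v(0).
Compatibility check (pure Neumann): taking v ≡ 1 ∈ V gives 0 = ∫_0^1/2 f dx + (0) − (-1), i.e. ∫_0^1/2 f dx must equal u'(0) − u'(1/2) = -1. Indeed ∫_0^1/2 (2*cos(6*π*x) - 2) dx = -1, so the data are compatible. The solution is then unique only up to an additive constant (fix it e.g. by requiring ∫_0^1/2 u dx = 0).


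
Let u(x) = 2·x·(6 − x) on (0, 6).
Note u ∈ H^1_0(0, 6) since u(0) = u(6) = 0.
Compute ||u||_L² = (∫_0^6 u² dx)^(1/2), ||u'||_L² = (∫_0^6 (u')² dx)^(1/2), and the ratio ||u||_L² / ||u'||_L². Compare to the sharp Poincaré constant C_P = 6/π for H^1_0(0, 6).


||u||_L² / ||u'||_L² = 3*sqrt(10)/5 < C_P = 6/π.

u(x) = 2·x·(6 − x), so u'(x) = 12 - 4*x.
u(x) = 2·x·(6 − x) vanishes at x = 0 and x = 6, so u ∈ H^1_0(0, 6). Differentiate via the product rule and integrate the resulting polynomials term by term.
  ∫_0^6 u² dx = ∫_0^6 (4*x^4 - 48*x^3 + 144*x^2) dx. Term by term:
    ∫_0^6 4*x^4 dx = 31104/5;  ∫_0^6 -48*x^3 dx = -15552;  ∫_0^6 144*x^2 dx = 10368.
  Sum: 31104/5 − 15552 + 10368 = 5184/5.
  ∫_0^6 (u')² dx = ∫_0^6 (16*x^2 - 96*x + 144) dx. Term by term:
    ∫_0^6 16*x^2 dx = 1152;  ∫_0^6 -96*x dx = -1728;  ∫_0^6 144 dx = 864.
  Sum: 1152 − 1728 + 864 = 288.
∫_0^6 u² dx = 5184/5, so ||u||_L² = 72*sqrt(5)/5.
∫_0^6 (u')² dx = 288, so ||u'||_L² = 12*sqrt(2).
Ratio ||u||_L² / ||u'||_L² = 3*sqrt(10)/5.
Sharp Poincaré constant on H^1_0(0, 6) is C_P = L/π = 6/π, achieved by sin(π/6·x).
A polynomial bump cannot attain the sharp Poincaré constant (only the first sine eigenfunction does), so the ratio is strictly less than C_P, consistent with ||u||_L² ≤ C_P ||u'||_L².


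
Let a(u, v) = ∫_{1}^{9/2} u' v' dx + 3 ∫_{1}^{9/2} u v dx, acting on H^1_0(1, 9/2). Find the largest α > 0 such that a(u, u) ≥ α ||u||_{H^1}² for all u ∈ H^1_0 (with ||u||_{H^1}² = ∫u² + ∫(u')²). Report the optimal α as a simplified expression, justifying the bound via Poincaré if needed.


α = 1

Coercivity of a(·,·) on H^1_0(1, 9/2) means a(u, u) ≥ α ||u||_{H^1}² for every u ∈ H^1_0.
The interval has length L = 7/2, and Poincaré/coercivity depend only on L. Here a(u, u) = ∫(u')² + (3)·∫u².
Here c = 3 ≥ 1, so a(u,u) = ∫(u')² + c∫u² ≥ ∫(u')² + ∫u² = ||u||_{H^1}², i.e. α = 1 works. No larger α is possible: a(u,u) ≥ α||u||_{H^1}² means (1−α)∫(u')² ≥ (α−c)∫u², and for the modes u_n = sin(nπ(x−x₀)/L) (x₀ the left endpoint) one has ∫u_n²/∫(u_n')² = (L/(nπ))² → 0, so a(u_n,u_n)/||u_n||_{H^1}² → 1. Hence the optimal constant is α = 1.
Therefore α = 1.


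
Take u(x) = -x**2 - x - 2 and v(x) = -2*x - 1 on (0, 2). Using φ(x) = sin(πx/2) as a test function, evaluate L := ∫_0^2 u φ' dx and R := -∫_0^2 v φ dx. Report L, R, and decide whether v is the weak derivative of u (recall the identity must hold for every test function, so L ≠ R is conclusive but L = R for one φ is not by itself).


LHS = 12/π, RHS = 12/π. Yes, v = u' weakly.

u(x) = -x**2 - x - 2, classical derivative u'(x) = -2*x - 1.
φ(x) = sin(πx/2), so φ'(x) = π*cos(π*x/2)/2.
Note φ(0) = φ(2) = 0, so the boundary term u·φ vanishes.
LHS = ∫_0^2 u(x) φ'(x) dx = ∫_0^2 (-π*x^2*cos(π*x/2)/2 - π*x*cos(π*x/2)/2 - π*cos(π*x/2)) dx. Term by term:
  ∫_0^2 -π*cos(π*x/2) dx = 0;  ∫_0^2 -π*x*cos(π*x/2)/2 dx = 4/π;  ∫_0^2 -π*x^2*cos(π*x/2)/2 dx = 8/π.
Sum: 0 + 4/π + 8/π = 12/π.
So LHS = 12/π.
∫_0^2 v(x) φ(x) dx = ∫_0^2 (-2*x*sin(π*x/2) - sin(π*x/2)) dx. Term by term:
  ∫_0^2 -sin(π*x/2) dx = -4/π;  ∫_0^2 -2*x*sin(π*x/2) dx = -8/π.
Sum: -4/π − 8/π = -12/π.
So RHS = -∫_0^2 v(x) φ(x) dx = 12/π.
LHS = RHS, so the identity holds for this test φ.
Moreover u is smooth here and v(x) = u'(x) = -2*x - 1 pointwise, so the identity holds for every test function. Hence v is the weak derivative of u.


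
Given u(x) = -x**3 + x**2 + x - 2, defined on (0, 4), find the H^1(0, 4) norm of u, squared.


||u||_{H^1}^2 = 75004/35

The H^1 norm (squared) on an interval (0, L) is
  ||u||_{H^1}^2 = ∫_0^L u(x)^2 dx + ∫_0^L u'(x)^2 dx.
Compute u'(x) = -3*x**2 + 2*x + 1.
Then u(x)^2 = x**6 - 2*x**5 - x**4 + 6*x**3 - 3*x**2 - 4*x + 4 and u'(x)^2 = 9*x**4 - 12*x**3 - 2*x**2 + 4*x + 1.
Integrate each monomial from 0 to 4 using ∫_0^4 c·x^n dx = c·4^(n+1)/(n+1):
  ∫_0^4 u(x)^2 dx = ∫_0^4 (x^6 - 2*x^5 - x^4 + 6*x^3 - 3*x^2 - 4*x + 4) dx. Term by term:
    ∫_0^4 x^6 dx = 16384/7;  ∫_0^4 -2*x^5 dx = -4096/3;  ∫_0^4 -x^4 dx = -1024/5;
    ∫_0^4 6*x^3 dx = 384;  ∫_0^4 -3*x^2 dx = -64;  ∫_0^4 -4*x dx = -32;
    ∫_0^4 4 dx = 16.
  Sum: 16384/7 − 4096/3 − 1024/5 + 384 − 64 − 32 + 16 = 112816/105.
  ∫_0^4 u'(x)^2 dx = ∫_0^4 (9*x^4 - 12*x^3 - 2*x^2 + 4*x + 1) dx. Term by term:
    ∫_0^4 9*x^4 dx = 9216/5;  ∫_0^4 -12*x^3 dx = -768;  ∫_0^4 -2*x^2 dx = -128/3;
    ∫_0^4 4*x dx = 32;  ∫_0^4 1 dx = 4.
  Sum: 9216/5 − 768 − 128/3 + 32 + 4 = 16028/15.
Adding: ||u||_{H^1}^2 = 112816/105 + 16028/15 = 75004/35.


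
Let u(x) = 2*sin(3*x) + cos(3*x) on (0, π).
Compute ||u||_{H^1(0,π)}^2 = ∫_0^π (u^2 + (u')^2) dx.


||u||_{H^1(0,π)}^2 = 25*π

u'(x) = -3*sin(3*x) + 6*cos(3*x).
Expand u² and (u')² and integrate term by term on (0, π), using: for integers n ≥ 1, ∫_0^π sin²(nx) dx = ∫_0^π cos²(nx) dx = π/2; for n ≠ n', ∫_0^π sin(nx)sin(n'x) dx = ∫_0^π cos(nx)cos(n'x) dx = 0; and by product-to-sum, ∫_0^π sin(nx)cos(n'x) dx = ½∫_0^π [sin((n+n')x) + sin((n−n')x)] dx, which is 0 when n+n' is even and 2n/(n²−n'²) when n+n' is odd (it need not vanish on (0, π)).
  u² squared terms: (2)²·∫sin(3x)² dx = 4·π/2 = 2*π;  (1)²·∫cos(3x)² dx = 1·π/2 = π/2.
  u² cross terms: 2·(2)·(1)·∫sin(3x)·cos(3x) dx = 4·(0) = 0.
  So ∫_0^π u² dx = 2*π + π/2 + 0 = 5*π/2.
  (u')² squared terms: (-3)²·∫sin(3x)² dx = 9·π/2 = 9*π/2;  (6)²·∫cos(3x)² dx = 36·π/2 = 18*π.
  (u')² cross terms: 2·(-3)·(6)·∫sin(3x)·cos(3x) dx = -36·(0) = 0.
  So ∫_0^π (u')² dx = 9*π/2 + 18*π + 0 = 45*π/2.
||u||_{H^1}^2 = (5*π/2) + (45*π/2) = 25*π.


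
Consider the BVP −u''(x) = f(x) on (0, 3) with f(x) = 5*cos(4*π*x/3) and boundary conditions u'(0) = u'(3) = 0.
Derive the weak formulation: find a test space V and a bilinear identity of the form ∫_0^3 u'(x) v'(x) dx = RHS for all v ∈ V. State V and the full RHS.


V = H^1(0, 3) (no boundary constraint on v; u is determined up to an additive constant); weak form: ∫_0^3 u'v' dx = ∫_0^3 (5*cos(4*π*x/3)) v dx for all v ∈ V.

Multiply both sides by a test function v and integrate from 0 to 3:
  ∫_0^3 −u''(x) v(x) dx = ∫_0^3 f(x) v(x) dx.
Integrate the LHS by parts once:
  ∫_0^3 −u'' v dx = −[u'(x) v(x)]_0^3 + ∫_0^3 u'(x) v'(x) dx.
Thus ∫_0^3 u'(x) v'(x) dx = ∫_0^3 f(x) v(x) dx + [u'(x) v(x)]_0^3.
Choose V so that boundary terms are either known or forced to vanish.
u has homogeneous Neumann: u'(0) = u'(3) = 0. So [u' v]_0^3 = 0·v(3) − 0·v(0) = 0 for any v; take V = H^1(0, 3).
Weak formulation: find u (satisfying any essential BC) such that ∫_0^3 u'(x) v'(x) dx = ∫_0^3 f v dx for all v ∈ V (homogeneous Neumann, so boundary terms vanish).
Substituting f(x) = 5*cos(4*π*x/3), the right-hand side is ∫_0^3 (5*cos(4*π*x/3)) v dx.
Compatibility check (pure Neumann): taking v ≡ 1 ∈ V gives 0 = ∫_0^3 f dx + (0) − (0), i.e. ∫_0^3 f dx must equal u'(0) − u'(3) = 0. Indeed ∫_0^3 (5*cos(4*π*x/3)) dx = 0, so the data are compatible. The solution is then unique only up to an additive constant (fix it e.g. by requiring ∫_0^3 u dx = 0).


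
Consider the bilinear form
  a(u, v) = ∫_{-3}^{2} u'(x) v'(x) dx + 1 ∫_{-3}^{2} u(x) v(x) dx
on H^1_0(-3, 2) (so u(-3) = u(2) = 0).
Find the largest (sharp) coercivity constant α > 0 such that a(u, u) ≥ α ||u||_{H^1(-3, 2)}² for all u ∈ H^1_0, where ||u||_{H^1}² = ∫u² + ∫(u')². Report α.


α = 1

Coercivity of a(·,·) on H^1_0(-3, 2) means a(u, u) ≥ α ||u||_{H^1}² for every u ∈ H^1_0.
The interval has length L = 5, and Poincaré/coercivity depend only on L. Here a(u, u) = ∫(u')² + (1)·∫u².
Here c = 1 ≥ 1, so a(u,u) = ∫(u')² + c∫u² ≥ ∫(u')² + ∫u² = ||u||_{H^1}², i.e. α = 1 works. No larger α is possible: a(u,u) ≥ α||u||_{H^1}² means (1−α)∫(u')² ≥ (α−c)∫u², and for the modes u_n = sin(nπ(x−x₀)/L) (x₀ the left endpoint) one has ∫u_n²/∫(u_n')² = (L/(nπ))² → 0, so a(u_n,u_n)/||u_n||_{H^1}² → 1. Hence the optimal constant is α = 1.
Therefore α = 1.


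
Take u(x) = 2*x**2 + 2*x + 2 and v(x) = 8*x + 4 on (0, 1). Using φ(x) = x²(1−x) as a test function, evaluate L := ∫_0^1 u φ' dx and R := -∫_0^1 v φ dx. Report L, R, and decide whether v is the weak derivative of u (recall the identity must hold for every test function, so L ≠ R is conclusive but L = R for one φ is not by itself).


LHS = -11/30, RHS = -11/15. No, v is not the weak derivative of u.

u(x) = 2*x**2 + 2*x + 2, classical derivative u'(x) = 4*x + 2.
φ(x) = x²(1−x), so φ'(x) = x*(2 - 3*x).
Note φ(0) = φ(1) = 0, so the boundary term u·φ vanishes.
LHS = ∫_0^1 u(x) φ'(x) dx = ∫_0^1 (-6*x^4 - 2*x^3 - 2*x^2 + 4*x) dx. Term by term:
  ∫_0^1 -6*x^4 dx = -6/5;  ∫_0^1 -2*x^3 dx = -1/2;  ∫_0^1 -2*x^2 dx = -2/3;
  ∫_0^1 4*x dx = 2.
Sum: -6/5 − 1/2 − 2/3 + 2 = -11/30.
So LHS = -11/30.
∫_0^1 v(x) φ(x) dx = ∫_0^1 (-8*x^4 + 4*x^3 + 4*x^2) dx. Term by term:
  ∫_0^1 -8*x^4 dx = -8/5;  ∫_0^1 4*x^3 dx = 1;  ∫_0^1 4*x^2 dx = 4/3.
Sum: -8/5 + 1 + 4/3 = 11/15.
So RHS = -∫_0^1 v(x) φ(x) dx = -11/15.
LHS − RHS = 11/30 ≠ 0, so the identity fails.
(For a valid weak derivative the identity must hold for EVERY test function, in particular this one. The failure shows v is NOT the weak derivative of u.)
Correct weak derivative would be u'(x) = 4*x + 2.


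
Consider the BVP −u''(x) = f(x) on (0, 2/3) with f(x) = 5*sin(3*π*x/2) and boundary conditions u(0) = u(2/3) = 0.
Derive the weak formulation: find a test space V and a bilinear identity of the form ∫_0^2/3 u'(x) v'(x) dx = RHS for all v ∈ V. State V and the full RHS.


V = H^1_0(0, 2/3) (so v(0) = v(2/3) = 0); weak form: ∫_0^2/3 u'v' dx = ∫_0^2/3 (5*sin(3*π*x/2)) v dx for all v ∈ V.

Multiply both sides by a test function v and integrate from 0 to 2/3:
  ∫_0^2/3 −u''(x) v(x) dx = ∫_0^2/3 f(x) v(x) dx.
Integrate the LHS by parts once:
  ∫_0^2/3 −u'' v dx = −[u'(x) v(x)]_0^2/3 + ∫_0^2/3 u'(x) v'(x) dx.
Thus ∫_0^2/3 u'(x) v'(x) dx = ∫_0^2/3 f(x) v(x) dx + [u'(x) v(x)]_0^2/3.
Choose V so that boundary terms are either known or forced to vanish.
u is Dirichlet: u(0) = u(2/3) = 0. Let V = H^1_0(0, 2/3); then v(0) = v(2/3) = 0, and [u' v]_0^2/3 = 0.
Weak formulation: find u (satisfying any essential BC) such that ∫_0^2/3 u'(x) v'(x) dx = ∫_0^2/3 f v dx for all v ∈ V.
Substituting f(x) = 5*sin(3*π*x/2), the right-hand side is ∫_0^2/3 (5*sin(3*π*x/2)) v dx.


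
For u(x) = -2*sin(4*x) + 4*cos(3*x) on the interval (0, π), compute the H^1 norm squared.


||u||_{H^1(0,π)}^2 = -1280/7 + 114*π

u'(x) = -12*sin(3*x) - 8*cos(4*x).
Expand u² and (u')² and integrate term by term on (0, π), using: for integers n ≥ 1, ∫_0^π sin²(nx) dx = ∫_0^π cos²(nx) dx = π/2; for n ≠ n', ∫_0^π sin(nx)sin(n'x) dx = ∫_0^π cos(nx)cos(n'x) dx = 0; and by product-to-sum, ∫_0^π sin(nx)cos(n'x) dx = ½∫_0^π [sin((n+n')x) + sin((n−n')x)] dx, which is 0 when n+n' is even and 2n/(n²−n'²) when n+n' is odd (it need not vanish on (0, π)).
  u² squared terms: (-2)²·∫sin(4x)² dx = 4·π/2 = 2*π;  (4)²·∫cos(3x)² dx = 16·π/2 = 8*π.
  u² cross terms: 2·(-2)·(4)·∫sin(4x)·cos(3x) dx = -16·(8/7) = -128/7.
  So ∫_0^π u² dx = 2*π + 8*π − 128/7 = -128/7 + 10*π.
  (u')² squared terms: (-12)²·∫sin(3x)² dx = 144·π/2 = 72*π;  (-8)²·∫cos(4x)² dx = 64·π/2 = 32*π.
  (u')² cross terms: 2·(-12)·(-8)·∫sin(3x)·cos(4x) dx = 192·(-6/7) = -1152/7.
  So ∫_0^π (u')² dx = 72*π + 32*π − 1152/7 = -1152/7 + 104*π.
||u||_{H^1}^2 = (-128/7 + 10*π) + (-1152/7 + 104*π) = -1280/7 + 114*π.
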